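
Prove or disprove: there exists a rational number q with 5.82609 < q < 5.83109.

Look for a denominator N such that an integer falls strictly between N·5.82609 and N·5.83109. N = 29 works: 29·5.82609 = 168.95661 < 169 < 169.10161 = 29·5.83109.
So q = 169/29 works: it is a ratio of integers, and dividing 29·5.82609 < 169 < 29·5.83109 through by 29 gives 5.82609 < 169/29 < 5.83109.

q = 169/29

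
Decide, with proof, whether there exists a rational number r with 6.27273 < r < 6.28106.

Multiplying by 18: 18·6.27273 = 112.90914 and 18·6.28106 = 113.05908, so the integer 113 lies strictly between them.
So r = 113/18 works: it is a ratio of integers, and dividing 18·6.27273 < 113 < 18·6.28106 through by 18 gives 6.27273 < 113/18 < 6.28106.

r = 113/18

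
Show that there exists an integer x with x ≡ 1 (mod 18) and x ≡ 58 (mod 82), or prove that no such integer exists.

Reduce both congruences modulo 2, which divides 18 and 82: they say x ≡ 1 (mod 2) and x ≡ 58 (mod 2).
These are incompatible: 1 − 58 = -57 is not divisible by 2.
Hence the system has no solution.

No, no such integer exists.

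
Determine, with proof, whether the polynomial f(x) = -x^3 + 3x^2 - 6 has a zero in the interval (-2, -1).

Yes, f has a root in the interval.

f(-2) = 14 and f(-1) = -2, which have opposite signs.
f is continuous everywhere (it is a polynomial), in particular on [-2, -1].
By the Intermediate Value Theorem, f takes the value 0 somewhere in the open interval.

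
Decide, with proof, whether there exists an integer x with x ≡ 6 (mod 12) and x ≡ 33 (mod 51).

Here gcd(12, 51) = 3, and both 6 and 33 leave remainder 0 mod 3, so the system is consistent.
Put x = 6 + 12t, so we need 12t ≡ 27 (mod 51), equivalently (divide by 3) 4t ≡ 9 (mod 17).
Note 4·13 = 52 ≡ 1 (mod 17) (as 52 − 1 = 3·17), so 4⁻¹ ≡ 13.
Multiplying by 13: t ≡ 13·9 = 117 ≡ 15 (mod 17).
Then x = 6 + 12·15 = 186.
Indeed 186 ≡ 6 (mod 12) and 186 ≡ 33 (mod 51).

x = 186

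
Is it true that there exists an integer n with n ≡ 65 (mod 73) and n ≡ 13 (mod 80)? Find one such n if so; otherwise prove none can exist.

n = 5613

Since 73 and 80 share no common factor, CRT says the pair of congruences has a solution (unique mod 5840).
Any solution of the first congruence is n = 65 + 73t; substituting into the second, 73t ≡ 13 − 65 ≡ 28 (mod 80).
Note 73·57 = 4161 ≡ 1 (mod 80) (as 4161 − 1 = 52·80), so 73⁻¹ ≡ 57.
Multiplying by 57: t ≡ 57·28 = 1596 ≡ 76 (mod 80).
Taking t = 76 gives n = 65 + 73·76 = 5613.
Check: 5613 mod 73 = 65, 5613 mod 80 = 13. ✓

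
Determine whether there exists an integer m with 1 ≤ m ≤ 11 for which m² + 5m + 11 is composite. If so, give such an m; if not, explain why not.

m = 8

At m = 8: 8² + 5·8 + 11 = 115 = 5·23, which is composite.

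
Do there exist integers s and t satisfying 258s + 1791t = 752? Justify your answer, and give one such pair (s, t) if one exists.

gcd(258, 1791) = 3, so every integer of the form 258s + 1791t is a multiple of 3.
But 752 = 3·250 + 2, so 3 ∤ 752.
So the equation is unsolvable over ℤ.

No, no such integers exist.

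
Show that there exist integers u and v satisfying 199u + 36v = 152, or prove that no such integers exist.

u = 8, v = -40

Since gcd(199, 36) = 1, every integer is an integer combination of 199 and 36.
Euclidean algorithm: 199 = 5·36 + 19, 36 = 1·19 + 17, 19 = 1·17 + 2, 17 = 8·2 + 1, 2 = 2·1 + 0.
Back-substituting, 1 = 17 − 8·2 = 17 − 8·(19 − 1·17) = −8·19 + 9·17 = −8·19 + 9·(36 − 1·19) = 9·36 − 17·19 = 9·36 − 17·(199 − 5·36) = −17·199 + 94·36; that is, 199·(-17) + 36·94 = 1.
Scaling by 152 gives the particular solution (u, v) = (-2584, 14288).
Adding 72·36 to u and subtracting 72·199 from v gives the tidier solution (8, -40).
Indeed 199·8 + 36·(-40) = 1592 − 1440 = 152.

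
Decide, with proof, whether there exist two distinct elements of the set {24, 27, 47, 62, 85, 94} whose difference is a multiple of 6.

No such pair exists.

Reduce each element modulo 6: 24↦0, 27↦3, 47↦5, 62↦2, 85↦1, 94↦4.
No residue repeats among the 6 elements, so no pair has difference ≡ 0 (mod 6).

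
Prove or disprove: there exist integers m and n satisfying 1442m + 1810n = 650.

gcd(1442, 1810) = 2, and 2 divides 650, so integer solutions exist.
Dividing through by 2 reduces the equation to 721m + 905n = 325.
Euclidean algorithm: 905 = 1·721 + 184, 721 = 3·184 + 169, 184 = 1·169 + 15, 169 = 11·15 + 4, 15 = 3·4 + 3, 4 = 1·3 + 1, 3 = 3·1 + 0.
Unwinding: 1 = 4 − 1·3 = 4 − (15 − 3·4) = −15 + 4·4 = −15 + 4·(169 − 11·15) = 4·169 − 45·15 = 4·169 − 45·(184 − 1·169) = −45·184 + 49·169 = −45·184 + 49·(721 − 3·184) = 49·721 − 192·184 = 49·721 − 192·(905 − 1·721) = −192·905 + 241·721, i.e. 721·241 + 905·(-192) = 1.
Multiplying through by 325: m = 241·325 = 78325, n = (-192)·325 = -62400 is a solution.
The general solution is m = 78325 + 905k, n = -62400 − 721k; taking k = -86 gives the smaller pair m = 495, n = -394.
Indeed 1442·495 + 1810·(-394) = 713790 − 713140 = 650.

m = 495, n = -394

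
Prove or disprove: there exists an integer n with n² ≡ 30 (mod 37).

n = 17 works: 17² = 289, and 289 − 30 = 259 = 7·37.

n = 17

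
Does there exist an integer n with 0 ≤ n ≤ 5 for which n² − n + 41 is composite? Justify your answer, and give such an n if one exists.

The values for n = 0, 1, …, 5 are 41, 41, 43, 47, 53, 61, and each of these is prime.
So no value in the range makes the expression composite.

No such integer n in that range exists.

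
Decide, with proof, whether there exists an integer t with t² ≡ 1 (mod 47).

t = 46

Take t = 46. Then 46² = 2116 = 45·47 + 1, so 46² ≡ 1 (mod 47).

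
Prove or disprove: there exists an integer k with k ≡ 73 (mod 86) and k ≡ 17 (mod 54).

The moduli are not coprime: gcd(86, 54) = 2. Compatibility requires 2 ∣ (17 − 73) = -56, which holds, so solutions exist.
List candidates k ≡ 73 (mod 86): 73, 159, 245, 331, 417, 503. Modulo 54 these are 19, 51, 29, 7, 39, 17; 503 gives 17 as required.
Indeed 503 ≡ 73 (mod 86) and 503 ≡ 17 (mod 54).

k = 503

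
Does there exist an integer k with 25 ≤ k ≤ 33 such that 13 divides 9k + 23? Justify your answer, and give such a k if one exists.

For k = 25, 26, …, 33 the values of 9k + 23 modulo 13 are 1, 10, 6, 2, 11, 7, 3, 12, 8 respectively.
None is 0, so 13 never divides 9k + 23 on this range.

There is no such integer k in that range.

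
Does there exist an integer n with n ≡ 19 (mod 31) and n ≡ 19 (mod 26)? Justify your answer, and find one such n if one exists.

The moduli 31 and 26 are coprime, so by the Chinese Remainder Theorem a unique solution modulo 806 exists.
Write n = 19 + 31t and require 19 + 31t ≡ 19 (mod 26), i.e. 31t ≡ 0 (mod 26).
31 ≡ 5 (mod 26), so this reads 5t ≡ 0 (mod 26). t = 0 satisfies this.
Taking t = 0 gives n = 19 + 31·0 = 19.
Verify: 19 = 0·31 + 19 and 19 = 0·26 + 19. ✓

n = 19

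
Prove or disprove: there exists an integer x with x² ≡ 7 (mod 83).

Take x = 16. Then 16² = 256 = 3·83 + 7, so 16² ≡ 7 (mod 83).

x = 16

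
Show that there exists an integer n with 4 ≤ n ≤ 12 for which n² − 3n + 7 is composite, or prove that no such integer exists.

n = 10

At n = 10: 10² − 3·10 + 7 = 77 = 7·11, which is composite.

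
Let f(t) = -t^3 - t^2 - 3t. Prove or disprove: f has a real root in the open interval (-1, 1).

Such a root exists.

f(-1) = 3 and f(1) = -5, which have opposite signs.
As a polynomial, f is continuous on every closed interval.
By the Intermediate Value Theorem, f takes the value 0 somewhere in the open interval.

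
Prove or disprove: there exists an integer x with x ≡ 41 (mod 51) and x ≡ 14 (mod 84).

x = 602

The moduli are not coprime: gcd(51, 84) = 3. Compatibility requires 3 ∣ (14 − 41) = -27, which holds, so solutions exist.
Put x = 41 + 51t, so we need 51t ≡ 57 (mod 84), equivalently (divide by 3) 17t ≡ 19 (mod 28).
Note 17·5 = 85 ≡ 1 (mod 28) (as 85 − 1 = 3·28), so 17⁻¹ ≡ 5.
Multiplying by 5: t ≡ 5·19 = 95 ≡ 11 (mod 28).
Then x = 41 + 51·11 = 602.
Check: 602 mod 51 = 41, 602 mod 84 = 14. ✓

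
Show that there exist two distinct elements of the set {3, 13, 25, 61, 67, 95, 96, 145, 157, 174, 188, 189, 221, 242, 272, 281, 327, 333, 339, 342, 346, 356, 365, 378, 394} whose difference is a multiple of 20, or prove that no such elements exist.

Yes: 13 and 333.

Reduce each element mod 20: 3↦3, 13↦13, 25↦5, 61↦1, 67↦7, 95↦15, 96↦16, 145↦5, 157↦17, 174↦14, 188↦8, 189↦9, 221↦1, 242↦2, 272↦12, 281↦1, 327↦7, 333↦13, 339↦19, 342↦2, 346↦6, 356↦16, 365↦5, 378↦18, 394↦14. The residue 13 repeats (at 13 and 333), and 333 − 13 = 320 = 16·20.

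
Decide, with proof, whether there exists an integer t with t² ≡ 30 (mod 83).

t = 14

Take t = 14. Then 14² = 196 = 2·83 + 30, so 14² ≡ 30 (mod 83).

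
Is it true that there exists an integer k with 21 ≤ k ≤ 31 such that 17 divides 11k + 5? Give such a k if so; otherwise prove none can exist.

At k = 21, 11·21 + 5 = 236 ≡ 15 (mod 17), and each step in k adds 11, giving residues 15, 9, 3, 14, 8, 2, 13, 7, 1, 12, 6 for k = 21, 22, …, 31.
Since 0 is absent from this list, 17 ∤ 11k + 5 for every k with 21 ≤ k ≤ 31.

There is no such integer k in that range.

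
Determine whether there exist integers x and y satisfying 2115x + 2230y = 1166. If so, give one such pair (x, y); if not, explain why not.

Both 2115 and 2230 are divisible by gcd(2115, 2230) = 5, hence so is any combination 2115x + 2230y.
But 1166 is not a multiple of 5 (it leaves remainder 1).
Therefore 2115x + 2230y = 1166 has no solution in integers.

No, no such integers exist.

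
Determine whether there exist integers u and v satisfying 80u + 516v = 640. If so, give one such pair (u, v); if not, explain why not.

Since gcd(80, 516) = 4 and 640 = 4·160, Bézout's identity guarantees a solution.
Dividing through by 4 reduces the equation to 20u + 129v = 160.
Euclidean algorithm: 129 = 6·20 + 9, 20 = 2·9 + 2, 9 = 4·2 + 1, 2 = 2·1 + 0.
Back-substituting, 1 = 9 − 4·2 = 9 − 4·(20 − 2·9) = −4·20 + 9·9 = −4·20 + 9·(129 − 6·20) = 9·129 − 58·20; that is, 20·(-58) + 129·9 = 1.
Multiplying through by 160: u = (-58)·160 = -9280, v = 9·160 = 1440 is a solution.
The general solution is u = -9280 + 129k, v = 1440 − 20k; taking k = 72 gives the smaller pair u = 8, v = 0.
Indeed 80·8 + 516·0 = 640 + 0 = 640.

u = 8, v = 0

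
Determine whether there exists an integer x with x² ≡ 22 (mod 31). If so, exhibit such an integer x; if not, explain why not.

31 is prime, so by Euler's criterion 22 is a square mod 31 iff 22^((31−1)/2) = 22^15 ≡ 1 (mod 31).
Repeated squaring mod 31: 22^2 = 484 ≡ 19; 22^4 ≡ 19² = 361 ≡ 20; 22^8 ≡ 20² = 400 ≡ 28.
Since 15 = 8 + 4 + 2 + 1, 22^15 ≡ 28 · 20 · 19 · 22; multiplying out mod 31: 28·20 = 560 ≡ 2, then 2·19 = 38 ≡ 7, then 7·22 = 154 ≡ 30. Thus 22^15 ≡ 30 ≡ −1 (mod 31).
The value −1 means 22 is a non-residue modulo 31, so x² ≡ 22 (mod 31) is impossible.

No such integer exists.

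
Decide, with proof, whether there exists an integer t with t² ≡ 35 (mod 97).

t = 36 works: 36² = 1296, and 1296 − 35 = 1261 = 13·97.

t = 36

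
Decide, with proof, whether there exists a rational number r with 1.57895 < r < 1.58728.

Scale by 12: the interval becomes (18.94740, 19.04736), which contains the integer 19.
So r = 19/12 works: it is a ratio of integers, and dividing 12·1.57895 < 19 < 12·1.58728 through by 12 gives 1.57895 < 19/12 < 1.58728.

r = 19/12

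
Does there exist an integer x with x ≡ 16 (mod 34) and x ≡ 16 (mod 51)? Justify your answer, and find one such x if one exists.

gcd(34, 51) = 17. A simultaneous solution exists iff 16 ≡ 16 (mod 17); here 16 mod 17 = 16 = 16 mod 17, so it does.
In fact x = 16 itself already satisfies 16 mod 51 = 16.
Indeed 16 ≡ 16 (mod 34) and 16 ≡ 16 (mod 51).

x = 16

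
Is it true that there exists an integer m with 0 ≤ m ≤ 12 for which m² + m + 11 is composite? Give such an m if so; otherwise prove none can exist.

m = 11

At m = 11: 11² + 11 + 11 = 143 = 11·13, which is composite.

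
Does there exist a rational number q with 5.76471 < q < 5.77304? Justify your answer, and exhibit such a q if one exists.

q = 75/13

Multiplying by 13: 13·5.76471 = 74.94123 and 13·5.77304 = 75.04952, so the integer 75 lies strictly between them.
Dividing back, 5.76471 < 75/13 < 5.77304, and 75/13 is rational.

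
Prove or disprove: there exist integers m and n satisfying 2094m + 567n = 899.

No, no such integers exist.

Any value of 2094m + 567n is a multiple of gcd(2094, 567) = 3.
But 899 = 3·299 + 2, so 3 ∤ 899.
Therefore 2094m + 567n = 899 has no solution in integers.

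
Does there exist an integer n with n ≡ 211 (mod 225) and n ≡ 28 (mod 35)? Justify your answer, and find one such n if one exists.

gcd(225, 35) = 5. If n ≡ 211 (mod 225) and n ≡ 28 (mod 35), then n ≡ 211 (mod 5) and n ≡ 28 (mod 5).
However 211 ≡ 1 and 28 ≡ 3 (mod 5), and 1 ≠ 3.
Therefore no such n exists.

There is no such integer.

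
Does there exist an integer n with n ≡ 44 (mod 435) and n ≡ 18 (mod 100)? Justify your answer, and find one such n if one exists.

There is no such integer.

gcd(435, 100) = 5. If n ≡ 44 (mod 435) and n ≡ 18 (mod 100), then n ≡ 44 (mod 5) and n ≡ 18 (mod 5).
These are incompatible: 44 − 18 = 26 is not divisible by 5.
Therefore no such n exists.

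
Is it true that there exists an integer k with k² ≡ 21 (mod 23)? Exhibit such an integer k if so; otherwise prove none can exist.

Apply Euler's criterion with the prime 23: 21 is a quadratic residue iff 21^11 ≡ 1 (mod 23), and a non-residue iff it is ≡ −1.
Repeated squaring mod 23: 21^2 = 441 ≡ 4; 21^4 ≡ 4² = 16 ≡ 16; 21^8 ≡ 16² = 256 ≡ 3.
Since 11 = 8 + 2 + 1, 21^11 ≡ 3 · 4 · 21; multiplying out mod 23: 3·4 = 12 ≡ 12, then 12·21 = 252 ≡ 22. Thus 21^11 ≡ 22 ≡ −1 (mod 23).
By Euler's criterion 21 is a quadratic non-residue mod 23: no k satisfies k² ≡ 21 (mod 23).

No, no such integer exists.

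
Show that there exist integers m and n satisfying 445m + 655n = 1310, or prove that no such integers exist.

Since gcd(445, 655) = 5 and 1310 = 5·262, Bézout's identity guarantees a solution.
Dividing through by 5 reduces the equation to 89m + 131n = 262.
Euclidean algorithm: 131 = 1·89 + 42, 89 = 2·42 + 5, 42 = 8·5 + 2, 5 = 2·2 + 1, 2 = 2·1 + 0.
Working back up the chain: 1 = 5 − 2·2 = 5 − 2·(42 − 8·5) = −2·42 + 17·5 = −2·42 + 17·(89 − 2·42) = 17·89 − 36·42 = 17·89 − 36·(131 − 1·89) = −36·131 + 53·89. So 89·53 + 131·(-36) = 1.
Multiplying through by 262: m = 53·262 = 13886, n = (-36)·262 = -9432 is a solution.
Shifting by a multiple of (131, −89) keeps it a solution: m = 13886 − 106·131 = 0, n = -9432 + 106·89 = 2.
Check: 445·0 + 655·2 = 0 + 1310 = 1310. ✓

m = 0, n = 2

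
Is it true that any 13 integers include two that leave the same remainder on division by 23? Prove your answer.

No, the set {46, 47, 48, 49, 50, 51, 52, 53, 54, 55, 56, 57, 58} is a counterexample.

Consider the 13 integers 46, 47, …, 58. They lie in distinct residue classes modulo 23, since 13 ≤ 23.
So no two of them leave the same remainder on division by 23; the claim fails for this set.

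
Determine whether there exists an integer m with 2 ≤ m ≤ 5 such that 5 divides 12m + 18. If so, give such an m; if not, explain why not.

No, no such integer m in that range exists.

For m = 2, 3, 4, 5 the values of 12m + 18 modulo 5 are 2, 4, 1, 3 respectively.
The residue 0 does not occur, so no m in [2, 5] makes 12m + 18 a multiple of 5.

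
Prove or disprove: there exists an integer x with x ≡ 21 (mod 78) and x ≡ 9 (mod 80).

The moduli are not coprime: gcd(78, 80) = 2. Compatibility requires 2 ∣ (9 − 21) = -12, which holds, so solutions exist.
Step through x = 21, 21 + 78, 21 + 2·78, …: the values 21, 99, 177, 255, 333, 411, 489 reduce mod 80 to 21, 19, 17, 15, 13, 11, 9. The value 489 hits 9.
Indeed 489 ≡ 21 (mod 78) and 489 ≡ 9 (mod 80).

x = 489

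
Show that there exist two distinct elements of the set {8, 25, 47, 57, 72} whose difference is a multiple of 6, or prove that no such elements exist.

There is no such pair.

Reduce each element modulo 6: 8↦2, 25↦1, 47↦5, 57↦3, 72↦0.
All 5 residues are distinct, so no two elements differ by a multiple of 6.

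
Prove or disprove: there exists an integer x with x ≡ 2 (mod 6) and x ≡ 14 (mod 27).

The moduli are not coprime: gcd(6, 27) = 3. Compatibility requires 3 ∣ (14 − 2) = 12, which holds, so solutions exist.
Step through x = 2, 2 + 6, 2 + 2·6, …: the values 2, 8, 14 reduce mod 27 to 2, 8, 14. The value 14 hits 14.
Indeed 14 ≡ 2 (mod 6) and 14 ≡ 14 (mod 27).

x = 14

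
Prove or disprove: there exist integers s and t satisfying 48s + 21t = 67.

Any value of 48s + 21t is a multiple of gcd(48, 21) = 3.
But 67 = 3·22 + 1, so 3 ∤ 67.
Therefore 48s + 21t = 67 has no solution in integers.

No such integers exist.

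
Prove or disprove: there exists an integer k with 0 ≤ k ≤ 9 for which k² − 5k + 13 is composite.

At k = 9: 9² − 5·9 + 13 = 49 = 7·7, which is composite.

k = 9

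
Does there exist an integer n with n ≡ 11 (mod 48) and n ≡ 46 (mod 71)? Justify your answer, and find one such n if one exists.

gcd(48, 71) = 1, so the Chinese Remainder Theorem guarantees exactly one residue class mod 3408 satisfying both.
Write n = 11 + 48t and require 11 + 48t ≡ 46 (mod 71), i.e. 48t ≡ 35 (mod 71).
Note 48·37 = 1776 ≡ 1 (mod 71) (as 1776 − 1 = 25·71), so 48⁻¹ ≡ 37.
Therefore t ≡ 37·35 = 1295 ≡ 17 (mod 71).
With t = 17: n = 11 + 48·17 = 827.
Indeed 827 ≡ 11 (mod 48) and 827 ≡ 46 (mod 71).

n = 827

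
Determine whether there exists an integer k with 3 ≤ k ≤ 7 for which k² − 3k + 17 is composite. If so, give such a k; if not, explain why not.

k = 4

At k = 4: 4² − 3·4 + 17 = 21 = 3·7, which is composite.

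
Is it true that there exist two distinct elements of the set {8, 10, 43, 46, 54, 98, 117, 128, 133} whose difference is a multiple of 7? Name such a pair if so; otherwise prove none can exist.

8 mod 7 = 1 and 43 mod 7 = 1, so 43 − 8 = 35 = 5·7.

Yes: 8 and 43.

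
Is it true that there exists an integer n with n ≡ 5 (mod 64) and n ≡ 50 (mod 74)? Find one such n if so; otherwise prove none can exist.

gcd(64, 74) = 2. If n ≡ 5 (mod 64) and n ≡ 50 (mod 74), then n ≡ 5 (mod 2) and n ≡ 50 (mod 2).
But 5 mod 2 = 1 while 50 mod 2 = 0, a contradiction.
So no integer satisfies both congruences.

No, no such integer exists.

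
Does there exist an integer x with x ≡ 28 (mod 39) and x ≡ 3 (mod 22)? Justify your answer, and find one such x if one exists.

x = 223

gcd(39, 22) = 1, so the Chinese Remainder Theorem guarantees exactly one residue class mod 858 satisfying both.
Any solution of the first congruence is x = 28 + 39t; substituting into the second, 39t ≡ 3 − 28 ≡ 19 (mod 22).
39 ≡ 17 (mod 22), so this reads 17t ≡ 19 (mod 22). Invert 17 mod 22 by the Euclidean algorithm: 22 = 1·17 + 5, 17 = 3·5 + 2, 5 = 2·2 + 1, 2 = 2·1 + 0; back-substituting, 1 = 5 − 2·2 = 5 − 2·(17 − 3·5) = −2·17 + 7·5 = −2·17 + 7·(22 − 1·17) = 7·22 − 9·17. Hence 17·(-9) ≡ 1, so 17⁻¹ ≡ -9 ≡ 13 (mod 22).
Multiplying by 13: t ≡ 13·19 = 247 ≡ 5 (mod 22).
With t = 5: x = 28 + 39·5 = 223.
Verify: 223 = 5·39 + 28 and 223 = 10·22 + 3. ✓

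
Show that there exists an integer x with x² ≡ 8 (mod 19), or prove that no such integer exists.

No such integer exists.

Computing x² mod 19 for x = 0, 1, …, 9 (enough, by the symmetry x ↦ 19 − x) gives 0, 1, 4, 9, 16, 6, 17, 11, 7, 5.
The set of squares mod 19 is therefore {0, 1, 4, 5, 6, 7, 9, 11, 16, 17}, which does not contain 8.
Hence no integer x has x² ≡ 8 (mod 19).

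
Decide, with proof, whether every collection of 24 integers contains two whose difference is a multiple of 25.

Take the 24 consecutive integers 57, 58, …, 80: their residues mod 25 are all distinct because 24 ≤ 25.
The differences between them range over 1, …, 23, none of which is divisible by 25.

No, the set {57, 58, 59, 60, 61, 62, 63, 64, 65, 66, 67, 68, 69, 70, 71, 72, 73, 74, 75, 76, 77, 78, 79, 80} is a counterexample.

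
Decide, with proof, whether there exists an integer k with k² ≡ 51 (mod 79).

k = 50

Take k = 50. Then 50² = 2500 = 31·79 + 51, so 50² ≡ 51 (mod 79).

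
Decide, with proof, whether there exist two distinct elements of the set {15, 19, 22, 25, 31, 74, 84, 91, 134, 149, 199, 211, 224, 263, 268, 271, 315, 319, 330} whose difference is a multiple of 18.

Reduce each element mod 18: 15↦15, 19↦1, 22↦4, 25↦7, 31↦13, 74↦2, 84↦12, 91↦1, 134↦8, 149↦5, 199↦1, 211↦13, 224↦8, 263↦11, 268↦16, 271↦1, 315↦9, 319↦13, 330↦6. The residue 1 repeats (at 19 and 91), and 91 − 19 = 72 = 4·18.

Yes: 19 and 91.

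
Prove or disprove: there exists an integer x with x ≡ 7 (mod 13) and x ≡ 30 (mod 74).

The moduli 13 and 74 are coprime, so by the Chinese Remainder Theorem a unique solution modulo 962 exists.
Any solution of the first congruence is x = 7 + 13t; substituting into the second, 13t ≡ 30 − 7 ≡ 23 (mod 74).
Note 13·57 = 741 ≡ 1 (mod 74) (as 741 − 1 = 10·74), so 13⁻¹ ≡ 57.
Multiplying by 57: t ≡ 57·23 = 1311 ≡ 53 (mod 74).
Taking t = 53 gives x = 7 + 13·53 = 696.
Verify: 696 = 53·13 + 7 and 696 = 9·74 + 30. ✓

x = 696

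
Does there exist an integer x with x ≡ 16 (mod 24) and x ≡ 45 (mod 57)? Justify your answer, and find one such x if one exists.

Both moduli are multiples of 3 = gcd(24, 57), so any solution would satisfy x ≡ 16 and x ≡ 45 modulo 3 simultaneously.
These are incompatible: 16 − 45 = -29 is not divisible by 3.
So no integer satisfies both congruences.

No such integer exists.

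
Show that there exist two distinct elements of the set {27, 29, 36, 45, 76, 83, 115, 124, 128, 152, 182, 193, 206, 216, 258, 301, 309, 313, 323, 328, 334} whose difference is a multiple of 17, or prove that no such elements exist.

Both 29 and 182 leave remainder 12 on division by 17; their difference 153 = 9·17 is a multiple of 17.

29 and 182 are such a pair.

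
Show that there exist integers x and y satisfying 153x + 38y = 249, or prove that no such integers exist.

x = 21, y = -78

Since gcd(153, 38) = 1, every integer is an integer combination of 153 and 38.
Run the Euclidean algorithm on 153 and 38: 153 = 4·38 + 1, 38 = 38·1 + 0.
Back-substituting, 1 = 153 − 4·38; that is, 153·1 + 38·(-4) = 1.
Scaling by 249 gives the particular solution (x, y) = (249, -996).
The general solution is x = 249 + 38k, y = -996 − 153k; taking k = -6 gives the smaller pair x = 21, y = -78.
Check: 153·21 + 38·(-78) = 3213 − 2964 = 249. ✓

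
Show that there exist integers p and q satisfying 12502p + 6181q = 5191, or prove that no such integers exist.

No such integers exist.

Any value of 12502p + 6181q is a multiple of gcd(12502, 6181) = 7.
But 5191 = 7·741 + 4, so 7 ∤ 5191.
So the equation is unsolvable over ℤ.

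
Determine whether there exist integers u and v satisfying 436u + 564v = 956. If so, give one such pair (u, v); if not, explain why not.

gcd(436, 564) = 4, and 4 divides 956, so integer solutions exist.
Dividing through by 4 reduces the equation to 109u + 141v = 239.
Euclidean algorithm: 141 = 1·109 + 32, 109 = 3·32 + 13, 32 = 2·13 + 6, 13 = 2·6 + 1, 6 = 6·1 + 0.
Unwinding: 1 = 13 − 2·6 = 13 − 2·(32 − 2·13) = −2·32 + 5·13 = −2·32 + 5·(109 − 3·32) = 5·109 − 17·32 = 5·109 − 17·(141 − 1·109) = −17·141 + 22·109, i.e. 109·22 + 141·(-17) = 1.
Scaling by 239 gives the particular solution (u, v) = (5258, -4063).
Subtracting 37·141 from u and adding 37·109 to v gives the tidier solution (41, -30).
Check: 436·41 + 564·(-30) = 17876 − 16920 = 956. ✓

u = 41, v = -30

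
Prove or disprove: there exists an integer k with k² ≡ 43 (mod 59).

59 is prime, so by Euler's criterion 43 is a square mod 59 iff 43^((59−1)/2) = 43^29 ≡ 1 (mod 59).
Repeated squaring mod 59: 43^2 = 1849 ≡ 20; 43^4 ≡ 20² = 400 ≡ 46; 43^8 ≡ 46² = 2116 ≡ 51; 43^16 ≡ 51² = 2601 ≡ 5.
Since 29 = 16 + 8 + 4 + 1, 43^29 ≡ 5 · 51 · 46 · 43; multiplying out mod 59: 5·51 = 255 ≡ 19, then 19·46 = 874 ≡ 48, then 48·43 = 2064 ≡ 58. Thus 43^29 ≡ 58 ≡ −1 (mod 59).
By Euler's criterion 43 is a quadratic non-residue mod 59: no k satisfies k² ≡ 43 (mod 59).

There is no such integer.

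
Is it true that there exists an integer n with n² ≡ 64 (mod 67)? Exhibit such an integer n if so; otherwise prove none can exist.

n = 59 works: 59² = 3481, and 3481 − 64 = 3417 = 51·67.

n = 59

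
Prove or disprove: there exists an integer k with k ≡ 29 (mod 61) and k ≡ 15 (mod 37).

k = 1310

The moduli 61 and 37 are coprime, so by the Chinese Remainder Theorem a unique solution modulo 2257 exists.
Any solution of the first congruence is k = 29 + 61t; substituting into the second, 61t ≡ 15 − 29 ≡ 23 (mod 37).
61 ≡ 24 (mod 37), so this reads 24t ≡ 23 (mod 37). Since 24·17 = 408 = 11·37 + 1, the inverse of 24 mod 37 is 17.
Therefore t ≡ 17·23 = 391 ≡ 21 (mod 37).
Taking t = 21 gives k = 29 + 61·21 = 1310.
Check: 1310 mod 61 = 29, 1310 mod 37 = 15. ✓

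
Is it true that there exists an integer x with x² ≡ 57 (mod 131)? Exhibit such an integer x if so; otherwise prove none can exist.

Apply Euler's criterion with the prime 131: 57 is a quadratic residue iff 57^65 ≡ 1 (mod 131), and a non-residue iff it is ≡ −1.
Squaring successively (mod 131): 57^2 = 3249 ≡ 105; 57^4 ≡ 105² = 11025 ≡ 21; 57^8 ≡ 21² = 441 ≡ 48; 57^16 ≡ 48² = 2304 ≡ 77; 57^32 ≡ 77² = 5929 ≡ 34; 57^64 ≡ 34² = 1156 ≡ 108.
Since 65 = 64 + 1, 57^65 ≡ 108 · 57; multiplying out mod 131: 108·57 = 6156 ≡ 130. Thus 57^65 ≡ 130 ≡ −1 (mod 131).
By Euler's criterion 57 is a quadratic non-residue mod 131: no x satisfies x² ≡ 57 (mod 131).

There is no such integer.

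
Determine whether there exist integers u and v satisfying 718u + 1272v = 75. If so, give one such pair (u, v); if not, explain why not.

No such integers exist.

Any value of 718u + 1272v is a multiple of gcd(718, 1272) = 2.
However 75 leaves remainder 1 on division by 2.
Therefore 718u + 1272v = 75 has no solution in integers.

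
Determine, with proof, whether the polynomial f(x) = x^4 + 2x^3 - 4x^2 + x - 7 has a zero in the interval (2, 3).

The endpoint values f(2) = 11 and f(3) = 95 are both positive. Claim: f(x) > 0 for every x in (2, 3).
Shift to the endpoint 2: with x = 2 + u (0 < u < 1), one computes f(2 + u) = u^4 + 10u^3 + 32u^2 + 41u + 11.
All 5 nonzero coefficients of this polynomial in u are positive; hence for u > 0 the value is a sum of positive terms (the constant 11 among them).
Therefore f(x) > 0 throughout (2, 3), and f has no zero there.

No such root exists.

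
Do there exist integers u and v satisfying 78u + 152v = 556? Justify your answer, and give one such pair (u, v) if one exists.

u = 50, v = -22

Since gcd(78, 152) = 2 and 556 = 2·278, Bézout's identity guarantees a solution.
Dividing through by 2 reduces the equation to 39u + 76v = 278.
Run the Euclidean algorithm on 76 and 39: 76 = 1·39 + 37, 39 = 1·37 + 2, 37 = 18·2 + 1, 2 = 2·1 + 0.
Working back up the chain: 1 = 37 − 18·2 = 37 − 18·(39 − 1·37) = −18·39 + 19·37 = −18·39 + 19·(76 − 1·39) = 19·76 − 37·39. So 39·(-37) + 76·19 = 1.
Multiplying through by 278: u = (-37)·278 = -10286, v = 19·278 = 5282 is a solution.
The general solution is u = -10286 + 76k, v = 5282 − 39k; taking k = 136 gives the smaller pair u = 50, v = -22.
Indeed 78·50 + 152·(-22) = 3900 − 3344 = 556.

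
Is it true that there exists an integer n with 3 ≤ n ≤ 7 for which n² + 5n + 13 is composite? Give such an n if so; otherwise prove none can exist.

n = 4

At n = 4: 4² + 5·4 + 13 = 49 = 7·7, which is composite.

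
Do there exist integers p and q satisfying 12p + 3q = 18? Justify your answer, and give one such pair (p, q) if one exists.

Every value of 12p + 3q is a multiple of gcd(12, 3) = 3; since 3 ∣ 18, solutions exist.
Dividing through by 3 reduces the equation to 4p + 1q = 6.
The coefficient of q is 1, so setting p = 0 and q = 6 already solves it.
Indeed 12·0 + 3·6 = 0 + 18 = 18.

p = 0, q = 6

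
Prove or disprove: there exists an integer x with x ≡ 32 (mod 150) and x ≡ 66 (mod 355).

gcd(150, 355) = 5. If x ≡ 32 (mod 150) and x ≡ 66 (mod 355), then x ≡ 32 (mod 5) and x ≡ 66 (mod 5).
However 32 ≡ 2 and 66 ≡ 1 (mod 5), and 2 ≠ 1.
So no integer satisfies both congruences.

No, no such integer exists.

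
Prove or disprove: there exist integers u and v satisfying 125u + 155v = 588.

gcd(125, 155) = 5, so every integer of the form 125u + 155v is a multiple of 5.
However 588 leaves remainder 3 on division by 5.
Hence no integers u, v satisfy the equation.

No such integers exist.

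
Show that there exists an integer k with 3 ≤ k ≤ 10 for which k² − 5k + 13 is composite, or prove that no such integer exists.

At k = 4: 4² − 5·4 + 13 = 9 = 3·3, which is composite.

k = 4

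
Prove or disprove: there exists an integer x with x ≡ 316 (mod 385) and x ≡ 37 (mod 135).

No, no such integer exists.

gcd(385, 135) = 5. If x ≡ 316 (mod 385) and x ≡ 37 (mod 135), then x ≡ 316 (mod 5) and x ≡ 37 (mod 5).
These are incompatible: 316 − 37 = 279 is not divisible by 5.
Hence the system has no solution.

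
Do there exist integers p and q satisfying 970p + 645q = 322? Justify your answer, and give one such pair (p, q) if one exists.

gcd(970, 645) = 5, so every integer of the form 970p + 645q is a multiple of 5.
But 322 = 5·64 + 2, so 5 ∤ 322.
So the equation is unsolvable over ℤ.

No, no such integers exist.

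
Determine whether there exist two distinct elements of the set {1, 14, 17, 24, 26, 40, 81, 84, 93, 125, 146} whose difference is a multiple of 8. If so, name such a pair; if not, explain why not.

Yes: 1 and 17.

Both 1 and 17 leave remainder 1 on division by 8; their difference 16 = 2·8 is a multiple of 8.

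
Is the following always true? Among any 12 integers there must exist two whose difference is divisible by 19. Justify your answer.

Consider the 12 integers 33, 34, …, 44. They lie in distinct residue classes modulo 19, since 12 ≤ 19.
No two share a residue, so no pair has difference divisible by 19; the claim fails for this set.

No, the set {33, 34, 35, 36, 37, 38, 39, 40, 41, 42, 43, 44} is a counterexample.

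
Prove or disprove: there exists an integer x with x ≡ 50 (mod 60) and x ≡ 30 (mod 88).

gcd(60, 88) = 4. A simultaneous solution exists iff 50 ≡ 30 (mod 4); here 50 mod 4 = 2 = 30 mod 4, so it does.
List candidates x ≡ 50 (mod 60): 50, 110, 170, 230, 290, 350, 410, 470. Modulo 88 these are 50, 22, 82, 54, 26, 86, 58, 30; 470 gives 30 as required.
Check: 470 mod 60 = 50, 470 mod 88 = 30. ✓

x = 470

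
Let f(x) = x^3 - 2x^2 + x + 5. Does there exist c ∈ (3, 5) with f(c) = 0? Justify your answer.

f(3) = 17 and f(5) = 85, both positive, so a sign-change argument is unavailable; we show f keeps this sign on the whole interval.
Substitute x = 3 + u, where 0 < u < 2 on the interval. Expanding, f(3 + u) = u^3 + 7u^2 + 16u + 17.
The nonzero coefficients here are all positive, so for u > 0 every term is positive (or zero), and the constant term 17 is strictly positive.
Therefore f(x) > 0 throughout (3, 5), and f has no zero there.

No such root exists.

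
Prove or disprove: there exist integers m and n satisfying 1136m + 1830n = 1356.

Every value of 1136m + 1830n is a multiple of gcd(1136, 1830) = 2; since 2 ∣ 1356, solutions exist.
Dividing through by 2 reduces the equation to 568m + 915n = 678.
Dividing repeatedly: 915 = 1·568 + 347, 568 = 1·347 + 221, 347 = 1·221 + 126, 221 = 1·126 + 95, 126 = 1·95 + 31, 95 = 3·31 + 2, 31 = 15·2 + 1, 2 = 2·1 + 0.
Back-substituting, 1 = 31 − 15·2 = 31 − 15·(95 − 3·31) = −15·95 + 46·31 = −15·95 + 46·(126 − 1·95) = 46·126 − 61·95 = 46·126 − 61·(221 − 1·126) = −61·221 + 107·126 = −61·221 + 107·(347 − 1·221) = 107·347 − 168·221 = 107·347 − 168·(568 − 1·347) = −168·568 + 275·347 = −168·568 + 275·(915 − 1·568) = 275·915 − 443·568; that is, 568·(-443) + 915·275 = 1.
Multiplying through by 678: m = (-443)·678 = -300354, n = 275·678 = 186450 is a solution.
The general solution is m = -300354 + 915k, n = 186450 − 568k; taking k = 329 gives the smaller pair m = 681, n = -422.
Check: 1136·681 + 1830·(-422) = 773616 − 772260 = 1356. ✓

m = 681, n = -422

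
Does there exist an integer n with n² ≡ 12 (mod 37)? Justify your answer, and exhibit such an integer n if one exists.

n = 7 works: 7² = 49, and 49 − 12 = 37 = 1·37.

n = 7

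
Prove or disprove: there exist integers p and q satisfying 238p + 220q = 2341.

No, no such integers exist.

Any value of 238p + 220q is a multiple of gcd(238, 220) = 2.
But 2341 is not a multiple of 2 (it leaves remainder 1).
So the equation is unsolvable over ℤ.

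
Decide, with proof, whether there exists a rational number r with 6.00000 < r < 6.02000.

r = 307/51

Scale by 51: the interval becomes (306.00000, 307.02000), which contains the integer 307.
Hence 307/51 is a rational number with 6.00000 < 307/51 < 6.02000.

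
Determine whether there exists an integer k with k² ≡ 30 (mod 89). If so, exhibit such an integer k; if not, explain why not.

89 is prime, so by Euler's criterion 30 is a square mod 89 iff 30^((89−1)/2) = 30^44 ≡ 1 (mod 89).
Repeated squaring mod 89: 30^2 = 900 ≡ 10; 30^4 ≡ 10² = 100 ≡ 11; 30^8 ≡ 11² = 121 ≡ 32; 30^16 ≡ 32² = 1024 ≡ 45; 30^32 ≡ 45² = 2025 ≡ 67.
Since 44 = 32 + 8 + 4, 30^44 ≡ 67 · 32 · 11; multiplying out mod 89: 67·32 = 2144 ≡ 8, then 8·11 = 88 ≡ 88. Thus 30^44 ≡ 88 ≡ −1 (mod 89).
By Euler's criterion 30 is a quadratic non-residue mod 89: no k satisfies k² ≡ 30 (mod 89).

No such integer exists.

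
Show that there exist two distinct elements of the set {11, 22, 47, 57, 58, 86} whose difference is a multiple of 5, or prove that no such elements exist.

Yes: 11 and 86.

Both 11 and 86 leave remainder 1 on division by 5; their difference 75 = 15·5 is a multiple of 5.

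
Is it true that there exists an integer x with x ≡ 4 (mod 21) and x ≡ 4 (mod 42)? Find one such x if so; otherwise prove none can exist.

x = 4

gcd(21, 42) = 21. A simultaneous solution exists iff 4 ≡ 4 (mod 21); here 4 mod 21 = 4 = 4 mod 21, so it does.
In fact x = 4 itself already satisfies 4 mod 42 = 4.
Indeed 4 ≡ 4 (mod 21) and 4 ≡ 4 (mod 42).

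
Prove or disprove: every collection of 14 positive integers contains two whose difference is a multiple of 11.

Partition the integers by their residue mod 11; there are 11 classes.
Since 14 > 11, two of the 14 integers must share a residue class by the pigeonhole principle; call them a and b.
Equal remainders mean a − b ≡ 0 (mod 11), so 11 divides their difference.

True.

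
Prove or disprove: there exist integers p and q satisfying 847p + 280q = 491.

There are no such integers.

Any value of 847p + 280q is a multiple of gcd(847, 280) = 7.
However 491 leaves remainder 1 on division by 7.
Therefore 847p + 280q = 491 has no solution in integers.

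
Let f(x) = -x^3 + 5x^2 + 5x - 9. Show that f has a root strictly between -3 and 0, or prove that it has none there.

Yes, f has a root in the interval.

f(-3) = 48 and f(0) = -9, which have opposite signs.
As a polynomial, f is continuous on every closed interval.
By the Intermediate Value Theorem, f takes the value 0 somewhere in the open interval.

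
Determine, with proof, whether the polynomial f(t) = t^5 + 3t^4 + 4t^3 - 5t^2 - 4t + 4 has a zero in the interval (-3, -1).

Yes, f has a root in the interval.

f(-3) = -137 and f(-1) = 1, which have opposite signs.
As a polynomial, f is continuous on every closed interval.
By the Intermediate Value Theorem f must vanish at some point of (-3, -1).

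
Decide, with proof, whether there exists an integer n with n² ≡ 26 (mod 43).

No such integer exists.

Apply Euler's criterion with the prime 43: 26 is a quadratic residue iff 26^21 ≡ 1 (mod 43), and a non-residue iff it is ≡ −1.
Repeated squaring mod 43: 26^2 = 676 ≡ 31; 26^4 ≡ 31² = 961 ≡ 15; 26^8 ≡ 15² = 225 ≡ 10; 26^16 ≡ 10² = 100 ≡ 14.
Since 21 = 16 + 4 + 1, 26^21 ≡ 14 · 15 · 26; multiplying out mod 43: 14·15 = 210 ≡ 38, then 38·26 = 988 ≡ 42. Thus 26^21 ≡ 42 ≡ −1 (mod 43).
By Euler's criterion 26 is a quadratic non-residue mod 43: no n satisfies n² ≡ 26 (mod 43).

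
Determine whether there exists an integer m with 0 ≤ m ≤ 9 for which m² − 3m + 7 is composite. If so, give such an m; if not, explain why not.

At m = 6: 6² − 3·6 + 7 = 25 = 5·5, which is composite.

m = 6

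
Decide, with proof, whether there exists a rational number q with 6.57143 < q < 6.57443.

q = 355/54

Look for a denominator N such that an integer falls strictly between N·6.57143 and N·6.57443. N = 54 works: 54·6.57143 = 354.85722 < 355 < 355.01922 = 54·6.57443.
Hence 355/54 is a rational number with 6.57143 < 355/54 < 6.57443.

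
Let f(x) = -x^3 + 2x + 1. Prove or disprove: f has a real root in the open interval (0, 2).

f(0) = 1 and f(2) = -3, which have opposite signs.
As a polynomial, f is continuous on every closed interval.
By the Intermediate Value Theorem, f takes the value 0 somewhere in the open interval.

Yes, f has a root in the interval.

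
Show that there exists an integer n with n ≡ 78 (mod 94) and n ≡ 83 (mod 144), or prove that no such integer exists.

Both moduli are multiples of 2 = gcd(94, 144), so any solution would satisfy n ≡ 78 and n ≡ 83 modulo 2 simultaneously.
However 78 ≡ 0 and 83 ≡ 1 (mod 2), and 0 ≠ 1.
Hence the system has no solution.

No, no such integer exists.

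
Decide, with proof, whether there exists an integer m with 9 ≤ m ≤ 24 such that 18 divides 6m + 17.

No, no such integer m in that range exists.

The values of 6m + 17 for m = 9, 10, …, 24 are 71, 77, 83, 89, 95, 101, 107, 113, 119, 125, 131, 137, 143, 149, 155, 161; reduced mod 18 these are 17, 5, 11, 17, 5, 11, 17, 5, 11, 17, 5, 11, 17, 5, 11, 17.
Since 0 is absent from this list, 18 ∤ 6m + 17 for every m with 9 ≤ m ≤ 24.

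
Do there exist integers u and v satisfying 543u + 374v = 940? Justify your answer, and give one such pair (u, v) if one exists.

u = 114, v = -163

Since gcd(543, 374) = 1, every integer is an integer combination of 543 and 374.
Euclidean algorithm: 543 = 1·374 + 169, 374 = 2·169 + 36, 169 = 4·36 + 25, 36 = 1·25 + 11, 25 = 2·11 + 3, 11 = 3·3 + 2, 3 = 1·2 + 1, 2 = 2·1 + 0.
Working back up the chain: 1 = 3 − 1·2 = 3 − (11 − 3·3) = −11 + 4·3 = −11 + 4·(25 − 2·11) = 4·25 − 9·11 = 4·25 − 9·(36 − 1·25) = −9·36 + 13·25 = −9·36 + 13·(169 − 4·36) = 13·169 − 61·36 = 13·169 − 61·(374 − 2·169) = −61·374 + 135·169 = −61·374 + 135·(543 − 1·374) = 135·543 − 196·374. So 543·135 + 374·(-196) = 1.
Scaling by 940 gives the particular solution (u, v) = (126900, -184240).
The general solution is u = 126900 + 374k, v = -184240 − 543k; taking k = -339 gives the smaller pair u = 114, v = -163.
Indeed 543·114 + 374·(-163) = 61902 − 60962 = 940.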